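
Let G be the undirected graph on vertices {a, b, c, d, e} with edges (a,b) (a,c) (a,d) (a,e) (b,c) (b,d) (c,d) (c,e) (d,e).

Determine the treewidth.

A width-3 tree decomposition is:
Bags: B1 = {a, c, d, e}  B2 = {a, b, c, d}
Tree: B1–B2
The largest bag has 4 vertices, giving width 3; this decomposition certifies tw(G) ≤ 3. For the lower bound, the 4 vertices {a, c, d, e} are pairwise adjacent, and any tree decomposition puts a clique entirely inside one bag — forcing width ≥ 3. Therefore the treewidth is 3.

3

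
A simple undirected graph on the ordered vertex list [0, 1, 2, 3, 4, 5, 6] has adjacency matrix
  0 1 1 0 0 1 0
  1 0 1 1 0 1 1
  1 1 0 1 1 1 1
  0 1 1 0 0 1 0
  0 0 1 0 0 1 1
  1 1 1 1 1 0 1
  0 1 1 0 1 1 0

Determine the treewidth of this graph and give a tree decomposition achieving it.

Treewidth 3.
One optimal decomposition is:
Bags: B1 = {1, 2, 5, 6}  B2 = {0, 1, 2, 5}  B3 = {2, 4, 5, 6}  B4 = {1, 2, 3, 5}
Tree: B1–B2, B1–B3, B2–B4

Every bag has size at most 4, so the width is 4 − 1 = 3 and tw(G) ≤ 3. For the lower bound, the 4 vertices {0, 1, 2, 5} are pairwise adjacent, and any tree decomposition puts a clique entirely inside one bag — forcing width ≥ 3. Hence tw(G) = 3 exactly.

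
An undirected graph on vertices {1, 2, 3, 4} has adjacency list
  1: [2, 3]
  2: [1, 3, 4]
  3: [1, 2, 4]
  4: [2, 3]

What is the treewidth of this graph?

A width-2 tree decomposition is:
Bags: B1 = {2, 3, 4}  B2 = {1, 2, 3}
Tree: B1–B2
The largest bag has 3 vertices, giving width 2; this decomposition certifies tw(G) ≤ 2. Conversely, {1, 2, 3} is a clique of size 3, and the vertices of any clique must share a bag in every tree decomposition; so some bag has ≥ 3 vertices and tw(G) ≥ 2. Therefore the treewidth is 2.

2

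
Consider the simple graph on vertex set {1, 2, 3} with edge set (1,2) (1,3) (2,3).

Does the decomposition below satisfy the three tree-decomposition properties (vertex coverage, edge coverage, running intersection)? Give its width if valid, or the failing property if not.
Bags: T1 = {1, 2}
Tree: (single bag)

A tree decomposition must satisfy three properties: every vertex lies in some bag; for every edge, both endpoints lie together in some bag; and for every vertex, the bags containing it form a connected subtree. Here vertex 3 appears in no bag, so the decomposition is invalid.

No — vertex 3 appears in no bag.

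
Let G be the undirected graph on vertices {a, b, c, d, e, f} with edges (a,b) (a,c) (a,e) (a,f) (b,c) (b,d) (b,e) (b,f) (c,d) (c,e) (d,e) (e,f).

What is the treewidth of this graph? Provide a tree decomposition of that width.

The largest bag has 4 vertices, giving width 3; this decomposition certifies tw(G) ≤ 3. On the other hand G contains the 4-clique {b, c, d, e}. A clique must lie in a single bag of any decomposition, so no decomposition can have width below 3. Therefore the treewidth is 3.

Treewidth 3.
One optimal decomposition is:
Bags: B1 = {a, b, c, e}  B2 = {a, b, e, f}  B3 = {b, c, d, e}
Tree: B1–B2, B1–B3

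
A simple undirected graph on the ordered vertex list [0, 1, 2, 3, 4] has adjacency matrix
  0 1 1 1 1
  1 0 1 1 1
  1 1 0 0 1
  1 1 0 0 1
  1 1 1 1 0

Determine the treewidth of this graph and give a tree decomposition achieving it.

Treewidth 3.
Bags: B1 = {0, 1, 3, 4}  B2 = {0, 1, 2, 4}
Tree: B1–B2

The largest bag has 4 vertices, giving width 3; this decomposition certifies tw(G) ≤ 3. For the lower bound, the 4 vertices {0, 1, 2, 4} are pairwise adjacent, and any tree decomposition puts a clique entirely inside one bag — forcing width ≥ 3. Hence tw(G) = 3 exactly.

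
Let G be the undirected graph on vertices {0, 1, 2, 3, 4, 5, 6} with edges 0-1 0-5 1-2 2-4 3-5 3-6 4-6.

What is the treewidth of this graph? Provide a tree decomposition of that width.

The largest bag has 3 vertices, giving width 2; this decomposition certifies tw(G) ≤ 2. Since 2–4–6–3–5–0–1–2 is a cycle in G, G is not acyclic. Forests are exactly the graphs of treewidth ≤ 1, so tw(G) ≥ 2. Combining the bounds, tw(G) = 2.

Treewidth 2.
Bags: B1 = {2, 4, 6}  B2 = {2, 3, 6}  B3 = {2, 3, 5}  B4 = {0, 2, 5}  B5 = {0, 1, 2}
Tree: B1–B2, B2–B3, B3–B4, B4–B5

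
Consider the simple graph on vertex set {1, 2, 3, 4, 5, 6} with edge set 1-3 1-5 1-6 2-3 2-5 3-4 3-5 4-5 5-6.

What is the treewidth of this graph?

A width-2 tree decomposition is:
Bags: B1 = {3, 4, 5}  B2 = {1, 3, 5}  B3 = {1, 5, 6}  B4 = {2, 3, 5}
Tree: B1–B2, B2–B3, B1–B4
The largest bag has 3 vertices, giving width 2; this decomposition certifies tw(G) ≤ 2. On the other hand G contains the 3-clique {1, 3, 5}. A clique must lie in a single bag of any decomposition, so no decomposition can have width below 2. Combining the bounds, tw(G) = 2.

2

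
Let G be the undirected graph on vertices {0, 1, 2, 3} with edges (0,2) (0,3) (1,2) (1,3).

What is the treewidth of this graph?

A width-2 tree decomposition is:
Bags: B1 = {0, 2, 3}  B2 = {1, 2, 3}
Tree: B1–B2
The largest bag has 3 vertices, giving width 2; this decomposition certifies tw(G) ≤ 2. For the lower bound, G contains the cycle 3–0–2–1–3, so G is not a forest; only forests have treewidth ≤ 1, hence tw(G) ≥ 2. Combining the bounds, tw(G) = 2.

2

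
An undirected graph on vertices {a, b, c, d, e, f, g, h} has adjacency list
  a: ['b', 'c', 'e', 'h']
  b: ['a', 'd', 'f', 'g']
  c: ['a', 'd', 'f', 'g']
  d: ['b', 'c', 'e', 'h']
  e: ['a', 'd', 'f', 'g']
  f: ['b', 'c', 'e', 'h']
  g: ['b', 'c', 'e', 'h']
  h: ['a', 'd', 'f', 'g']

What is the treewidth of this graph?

4

A width-4 tree decomposition is:
Bags: B1 = {a, d, f, g, h}  B2 = {a, d, e, f, g}  B3 = {a, b, d, f, g}  B4 = {a, c, d, f, g}
Tree: B1–B2, B2–B3, B3–B4
Every bag has size at most 5, so the width is 5 − 1 = 4 and tw(G) ≤ 4. For the lower bound: the 5 vertex sets {g,h}, {d,e}, {a,b}, {f}, {c} are disjoint, each induces a connected subgraph, and every pair is joined by at least one edge of G. Contracting each set to a single vertex therefore yields K_{5} as a minor, and since treewidth is minor-monotone, tw(G) ≥ tw(K_{5}) = 4. The upper and lower bounds meet at 4, so that is the treewidth.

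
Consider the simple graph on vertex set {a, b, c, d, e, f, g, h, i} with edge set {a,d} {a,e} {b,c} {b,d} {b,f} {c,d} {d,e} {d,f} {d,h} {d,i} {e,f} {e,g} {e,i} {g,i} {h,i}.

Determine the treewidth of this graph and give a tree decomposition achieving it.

Treewidth 2.
Bags: B1 = {d, e, i}  B2 = {d, e, f}  B3 = {d, h, i}  B4 = {b, d, f}  B5 = {e, g, i}  B6 = {a, d, e}  B7 = {b, c, d}
Tree: B1–B2, B1–B3, B2–B4, B1–B5, B1–B6, B4–B7

Each bag holds 3 vertices, so the decomposition has width 2, which upper-bounds the treewidth. On the other hand G contains the 3-clique {d, e, f}. A clique must lie in a single bag of any decomposition, so no decomposition can have width below 2. Therefore the treewidth is 2.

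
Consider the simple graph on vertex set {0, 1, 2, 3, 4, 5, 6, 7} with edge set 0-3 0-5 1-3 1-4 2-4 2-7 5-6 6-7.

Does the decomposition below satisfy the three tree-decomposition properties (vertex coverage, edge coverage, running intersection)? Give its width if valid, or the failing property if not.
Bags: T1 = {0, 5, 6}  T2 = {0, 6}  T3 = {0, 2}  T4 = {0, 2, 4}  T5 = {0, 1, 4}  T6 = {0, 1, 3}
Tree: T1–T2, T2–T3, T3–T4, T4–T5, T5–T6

A tree decomposition must satisfy three properties: every vertex lies in some bag; for every edge, both endpoints lie together in some bag; and for every vertex, the bags containing it form a connected subtree. Here vertex 7 appears in no bag, so the decomposition is invalid.

No — vertex 7 appears in no bag.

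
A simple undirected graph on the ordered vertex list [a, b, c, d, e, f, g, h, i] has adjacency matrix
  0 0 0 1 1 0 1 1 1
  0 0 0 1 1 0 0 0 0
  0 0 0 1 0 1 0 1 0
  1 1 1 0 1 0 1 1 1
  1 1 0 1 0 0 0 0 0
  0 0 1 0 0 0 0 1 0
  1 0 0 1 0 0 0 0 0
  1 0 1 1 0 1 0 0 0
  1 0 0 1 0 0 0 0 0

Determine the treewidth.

2

A width-2 tree decomposition is:
Bags: B1 = {c, d, h}  B2 = {a, d, h}  B3 = {a, d, g}  B4 = {a, d, e}  B5 = {b, d, e}  B6 = {a, d, i}  B7 = {c, f, h}
Tree: B1–B2, B2–B3, B3–B4, B4–B5, B4–B6, B1–B7
Every bag has size at most 3, so the width is 3 − 1 = 2 and tw(G) ≤ 2. For the lower bound, the 3 vertices {c, d, h} are pairwise adjacent, and any tree decomposition puts a clique entirely inside one bag — forcing width ≥ 2. The upper and lower bounds meet at 2, so that is the treewidth.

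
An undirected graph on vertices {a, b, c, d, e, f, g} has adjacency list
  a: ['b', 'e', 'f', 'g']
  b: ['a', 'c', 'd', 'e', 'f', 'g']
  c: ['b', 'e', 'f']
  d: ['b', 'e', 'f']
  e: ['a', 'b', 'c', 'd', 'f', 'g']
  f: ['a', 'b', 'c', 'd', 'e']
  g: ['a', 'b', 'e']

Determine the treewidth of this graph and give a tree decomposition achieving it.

Every bag has size at most 4, so the width is 4 − 1 = 3 and tw(G) ≤ 3. On the other hand G contains the 4-clique {a, b, e, g}. A clique must lie in a single bag of any decomposition, so no decomposition can have width below 3. Hence tw(G) = 3 exactly.

Treewidth 3.
One optimal decomposition is:
Bags: B1 = {a, b, e, f}  B2 = {b, d, e, f}  B3 = {b, c, e, f}  B4 = {a, b, e, g}
Tree: B1–B2, B1–B3, B1–B4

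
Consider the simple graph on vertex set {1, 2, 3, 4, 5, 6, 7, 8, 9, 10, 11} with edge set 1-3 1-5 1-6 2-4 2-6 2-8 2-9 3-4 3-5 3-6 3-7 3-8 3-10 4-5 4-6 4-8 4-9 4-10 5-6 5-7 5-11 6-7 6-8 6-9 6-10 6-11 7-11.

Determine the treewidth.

A width-3 tree decomposition is:
Bags: B1 = {3, 5, 6, 7}  B2 = {5, 6, 7, 11}  B3 = {3, 4, 5, 6}  B4 = {3, 4, 6, 8}  B5 = {1, 3, 5, 6}  B6 = {2, 4, 6, 8}  B7 = {3, 4, 6, 10}  B8 = {2, 4, 6, 9}
Tree: B1–B2, B1–B3, B3–B4, B3–B5, B4–B6, B4–B7, B6–B8
Every bag has size at most 4, so the width is 4 − 1 = 3 and tw(G) ≤ 3. For the lower bound, the 4 vertices {5, 6, 7, 11} are pairwise adjacent, and any tree decomposition puts a clique entirely inside one bag — forcing width ≥ 3. The upper and lower bounds meet at 3, so that is the treewidth.

3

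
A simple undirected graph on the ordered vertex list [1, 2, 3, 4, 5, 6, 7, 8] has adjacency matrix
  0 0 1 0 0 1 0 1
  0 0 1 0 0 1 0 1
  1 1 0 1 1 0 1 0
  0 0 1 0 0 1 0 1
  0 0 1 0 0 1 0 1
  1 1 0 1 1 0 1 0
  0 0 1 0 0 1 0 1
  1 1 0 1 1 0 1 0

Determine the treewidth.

3

A width-3 tree decomposition is:
Bags: B1 = {3, 4, 6, 8}  B2 = {1, 3, 6, 8}  B3 = {3, 5, 6, 8}  B4 = {2, 3, 6, 8}  B5 = {3, 6, 7, 8}
Tree: B1–B2, B2–B3, B3–B4, B4–B5
Each bag holds 4 vertices, so the decomposition has width 3, which upper-bounds the treewidth. For the lower bound: the 4 vertex sets {4,8}, {1,6}, {3}, {5} are disjoint, each induces a connected subgraph, and every pair is joined by at least one edge of G. Contracting each set to a single vertex therefore yields K_{4} as a minor, and since treewidth is minor-monotone, tw(G) ≥ tw(K_{4}) = 3. Combining the bounds, tw(G) = 3.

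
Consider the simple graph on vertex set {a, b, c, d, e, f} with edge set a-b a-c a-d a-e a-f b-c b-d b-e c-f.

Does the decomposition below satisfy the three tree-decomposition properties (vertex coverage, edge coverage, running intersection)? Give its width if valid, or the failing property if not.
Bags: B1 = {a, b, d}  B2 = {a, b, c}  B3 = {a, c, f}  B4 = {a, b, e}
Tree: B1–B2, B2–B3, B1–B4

Yes; width 2.

Vertex coverage: the bags together contain {a, b, c, d, e, f}, the full vertex set. Edge coverage: each edge of G has both endpoints in at least one bag. Running intersection: for every vertex, the bags containing it form a connected subtree. All three properties hold, so this is a valid tree decomposition of width max|bag| − 1 = 2, and hence tw(G) ≤ 2.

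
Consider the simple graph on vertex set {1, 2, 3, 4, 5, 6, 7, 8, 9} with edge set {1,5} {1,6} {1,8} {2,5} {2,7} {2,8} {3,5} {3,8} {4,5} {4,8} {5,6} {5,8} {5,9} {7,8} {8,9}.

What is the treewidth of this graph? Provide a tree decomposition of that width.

Each bag holds 3 vertices, so the decomposition has width 2, which upper-bounds the treewidth. For the lower bound, the 3 vertices {1, 5, 8} are pairwise adjacent, and any tree decomposition puts a clique entirely inside one bag — forcing width ≥ 2. Hence tw(G) = 2 exactly.

Treewidth 2.
Bags: B1 = {3, 5, 8}  B2 = {1, 5, 8}  B3 = {4, 5, 8}  B4 = {2, 5, 8}  B5 = {2, 7, 8}  B6 = {5, 8, 9}  B7 = {1, 5, 6}
Tree: B1–B2, B1–B3, B3–B4, B4–B5, B1–B6, B2–B7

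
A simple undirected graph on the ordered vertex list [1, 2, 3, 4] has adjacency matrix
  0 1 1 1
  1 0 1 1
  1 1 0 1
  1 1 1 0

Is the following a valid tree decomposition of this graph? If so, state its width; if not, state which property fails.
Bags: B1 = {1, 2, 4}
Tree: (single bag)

A tree decomposition must satisfy three properties: every vertex lies in some bag; for every edge, both endpoints lie together in some bag; and for every vertex, the bags containing it form a connected subtree. Here vertex 3 appears in no bag, so the decomposition is invalid.

No — vertex 3 appears in no bag.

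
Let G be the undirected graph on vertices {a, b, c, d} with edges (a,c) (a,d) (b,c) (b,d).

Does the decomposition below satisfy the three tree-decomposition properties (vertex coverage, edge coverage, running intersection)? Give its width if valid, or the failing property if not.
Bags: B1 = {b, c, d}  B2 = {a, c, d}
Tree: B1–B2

Yes; width 2.

Checking the three conditions: (i) the bags cover all of {a, b, c, d}; (ii) for each edge, some bag contains both endpoints; (iii) the bags containing any fixed vertex form a subtree. All hold, so the decomposition is valid with width 3 − 1 = 2.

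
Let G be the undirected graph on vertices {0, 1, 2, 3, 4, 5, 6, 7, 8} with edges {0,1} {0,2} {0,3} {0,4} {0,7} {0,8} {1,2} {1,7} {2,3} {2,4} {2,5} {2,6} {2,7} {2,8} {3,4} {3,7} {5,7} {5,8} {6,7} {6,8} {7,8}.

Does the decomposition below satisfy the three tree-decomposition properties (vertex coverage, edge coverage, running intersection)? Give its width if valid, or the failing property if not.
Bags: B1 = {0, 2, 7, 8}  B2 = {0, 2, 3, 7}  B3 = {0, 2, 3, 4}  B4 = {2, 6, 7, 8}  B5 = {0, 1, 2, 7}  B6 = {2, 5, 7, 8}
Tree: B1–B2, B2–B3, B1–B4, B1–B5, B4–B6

Yes; width 3.

Vertex coverage: the bags together contain {0, 1, 2, 3, 4, 5, 6, 7, 8}, the full vertex set. Edge coverage: each edge of G has both endpoints in at least one bag. Running intersection: for every vertex, the bags containing it form a connected subtree. All three properties hold, so this is a valid tree decomposition of width max|bag| − 1 = 3, and hence tw(G) ≤ 3.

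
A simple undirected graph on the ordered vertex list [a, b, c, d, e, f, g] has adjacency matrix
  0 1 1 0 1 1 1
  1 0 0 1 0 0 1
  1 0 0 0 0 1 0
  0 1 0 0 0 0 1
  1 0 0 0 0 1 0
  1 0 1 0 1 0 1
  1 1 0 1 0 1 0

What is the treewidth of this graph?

A width-2 tree decomposition is:
Bags: B1 = {a, e, f}  B2 = {a, c, f}  B3 = {a, f, g}  B4 = {a, b, g}  B5 = {b, d, g}
Tree: B1–B2, B2–B3, B3–B4, B4–B5
Each bag holds 3 vertices, so the decomposition has width 2, which upper-bounds the treewidth. Conversely, {b, d, g} is a clique of size 3, and the vertices of any clique must share a bag in every tree decomposition; so some bag has ≥ 3 vertices and tw(G) ≥ 2. The upper and lower bounds meet at 2, so that is the treewidth.

2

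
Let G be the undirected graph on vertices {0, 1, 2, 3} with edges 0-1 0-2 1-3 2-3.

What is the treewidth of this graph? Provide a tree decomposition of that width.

Every bag has size at most 3, so the width is 3 − 1 = 2 and tw(G) ≤ 2. Since 0–2–3–1–0 is a cycle in G, G is not acyclic. Forests are exactly the graphs of treewidth ≤ 1, so tw(G) ≥ 2. Hence tw(G) = 2 exactly.

Treewidth 2.
One optimal decomposition is:
Bags: B1 = {0, 2, 3}  B2 = {0, 1, 3}
Tree: B1–B2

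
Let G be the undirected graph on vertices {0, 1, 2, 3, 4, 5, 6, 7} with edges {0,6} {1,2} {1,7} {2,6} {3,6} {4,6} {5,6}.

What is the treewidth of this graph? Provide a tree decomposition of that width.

Treewidth 1.
One optimal decomposition is:
Bags: B1 = {2, 6}  B2 = {1, 2}  B3 = {4, 6}  B4 = {1, 7}  B5 = {5, 6}  B6 = {3, 6}  B7 = {0, 6}
Tree: B1–B2, B1–B3, B2–B4, B1–B5, B1–B6, B5–B7

Every bag has size at most 2, so the width is 2 − 1 = 1 and tw(G) ≤ 1. G has an edge, so its treewidth is at least 1. Therefore the treewidth is 1.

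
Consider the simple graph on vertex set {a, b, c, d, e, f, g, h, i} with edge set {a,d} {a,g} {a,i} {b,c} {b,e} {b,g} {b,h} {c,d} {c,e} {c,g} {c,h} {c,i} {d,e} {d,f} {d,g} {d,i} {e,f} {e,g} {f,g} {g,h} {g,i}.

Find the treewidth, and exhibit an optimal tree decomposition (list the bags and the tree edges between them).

The largest bag has 4 vertices, giving width 3; this decomposition certifies tw(G) ≤ 3. On the other hand G contains the 4-clique {c, d, e, g}. A clique must lie in a single bag of any decomposition, so no decomposition can have width below 3. Therefore the treewidth is 3.

Treewidth 3.
One optimal decomposition is:
Bags: B1 = {a, d, g, i}  B2 = {c, d, g, i}  B3 = {c, d, e, g}  B4 = {d, e, f, g}  B5 = {b, c, e, g}  B6 = {b, c, g, h}
Tree: B1–B2, B2–B3, B3–B4, B3–B5, B5–B6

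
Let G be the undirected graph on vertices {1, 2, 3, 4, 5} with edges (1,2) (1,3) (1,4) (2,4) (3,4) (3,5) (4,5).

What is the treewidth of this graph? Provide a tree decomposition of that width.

The largest bag has 3 vertices, giving width 2; this decomposition certifies tw(G) ≤ 2. On the other hand G contains the 3-clique {1, 2, 4}. A clique must lie in a single bag of any decomposition, so no decomposition can have width below 2. Hence tw(G) = 2 exactly.

Treewidth 2.
Bags: B1 = {3, 4, 5}  B2 = {1, 3, 4}  B3 = {1, 2, 4}
Tree: B1–B2, B2–B3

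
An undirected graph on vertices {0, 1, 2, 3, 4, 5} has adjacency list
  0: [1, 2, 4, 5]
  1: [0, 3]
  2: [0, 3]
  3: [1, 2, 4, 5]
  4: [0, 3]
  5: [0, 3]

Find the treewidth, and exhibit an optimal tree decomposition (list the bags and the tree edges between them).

The largest bag has 3 vertices, giving width 2; this decomposition certifies tw(G) ≤ 2. Since 5–0–2–3–5 is a cycle in G, G is not acyclic. Forests are exactly the graphs of treewidth ≤ 1, so tw(G) ≥ 2. Combining the bounds, tw(G) = 2.

Treewidth 2.
Bags: B1 = {0, 3, 5}  B2 = {0, 2, 3}  B3 = {0, 1, 3}  B4 = {0, 3, 4}
Tree: B1–B2, B2–B3, B3–B4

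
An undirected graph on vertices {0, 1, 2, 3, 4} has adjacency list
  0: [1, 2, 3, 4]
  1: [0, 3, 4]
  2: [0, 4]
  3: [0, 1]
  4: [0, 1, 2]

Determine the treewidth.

A width-2 tree decomposition is:
Bags: B1 = {0, 1, 4}  B2 = {0, 2, 4}  B3 = {0, 1, 3}
Tree: B1–B2, B1–B3
Each bag holds 3 vertices, so the decomposition has width 2, which upper-bounds the treewidth. On the other hand G contains the 3-clique {0, 1, 3}. A clique must lie in a single bag of any decomposition, so no decomposition can have width below 2. Combining the bounds, tw(G) = 2.

2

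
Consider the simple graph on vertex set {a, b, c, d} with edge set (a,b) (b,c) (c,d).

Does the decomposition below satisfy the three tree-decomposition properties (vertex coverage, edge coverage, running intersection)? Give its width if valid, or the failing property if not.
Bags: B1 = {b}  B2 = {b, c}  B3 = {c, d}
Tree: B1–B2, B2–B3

No — vertex a appears in no bag.

A tree decomposition must satisfy three properties: every vertex lies in some bag; for every edge, both endpoints lie together in some bag; and for every vertex, the bags containing it form a connected subtree. Here vertex a appears in no bag, so the decomposition is invalid.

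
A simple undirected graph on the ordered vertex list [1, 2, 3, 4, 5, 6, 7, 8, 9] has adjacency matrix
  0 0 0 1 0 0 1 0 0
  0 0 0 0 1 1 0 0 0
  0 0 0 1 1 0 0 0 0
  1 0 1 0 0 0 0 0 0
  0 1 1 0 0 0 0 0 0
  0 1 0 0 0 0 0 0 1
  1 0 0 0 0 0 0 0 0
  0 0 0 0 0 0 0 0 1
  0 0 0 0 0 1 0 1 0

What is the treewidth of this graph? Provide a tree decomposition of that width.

Treewidth 1.
Bags: B1 = {8, 9}  B2 = {6, 9}  B3 = {2, 6}  B4 = {2, 5}  B5 = {3, 5}  B6 = {3, 4}  B7 = {1, 4}  B8 = {1, 7}
Tree: B1–B2, B2–B3, B3–B4, B4–B5, B5–B6, B6–B7, B7–B8

Each bag holds 2 vertices, so the decomposition has width 1, which upper-bounds the treewidth. Since G has at least one edge (e.g. 8–9), it is not an edgeless graph, so tw(G) ≥ 1. Therefore the treewidth is 1.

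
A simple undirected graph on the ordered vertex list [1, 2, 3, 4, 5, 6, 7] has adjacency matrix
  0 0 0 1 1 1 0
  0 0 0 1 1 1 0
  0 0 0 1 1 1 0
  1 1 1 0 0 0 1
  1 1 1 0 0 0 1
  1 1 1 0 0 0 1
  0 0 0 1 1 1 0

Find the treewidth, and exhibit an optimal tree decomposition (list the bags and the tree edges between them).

Treewidth 3.
One such decomposition:
Bags: B1 = {1, 4, 5, 6}  B2 = {2, 4, 5, 6}  B3 = {3, 4, 5, 6}  B4 = {4, 5, 6, 7}
Tree: B1–B2, B2–B3, B3–B4

Each bag holds 4 vertices, so the decomposition has width 3, which upper-bounds the treewidth. For the lower bound: the 4 vertex sets {1,6}, {2,4}, {5}, {3} are disjoint, each induces a connected subgraph, and every pair is joined by at least one edge of G. Contracting each set to a single vertex therefore yields K_{4} as a minor, and since treewidth is minor-monotone, tw(G) ≥ tw(K_{4}) = 3. Therefore the treewidth is 3.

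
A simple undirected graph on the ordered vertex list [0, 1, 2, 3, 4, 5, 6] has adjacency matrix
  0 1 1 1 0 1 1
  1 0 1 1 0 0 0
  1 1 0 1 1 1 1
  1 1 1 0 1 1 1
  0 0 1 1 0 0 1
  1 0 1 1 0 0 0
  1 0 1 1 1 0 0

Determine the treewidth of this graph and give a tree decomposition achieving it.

Treewidth 3.
One optimal decomposition is:
Bags: B1 = {0, 2, 3, 6}  B2 = {2, 3, 4, 6}  B3 = {0, 1, 2, 3}  B4 = {0, 2, 3, 5}
Tree: B1–B2, B1–B3, B1–B4

Each bag holds 4 vertices, so the decomposition has width 3, which upper-bounds the treewidth. For the lower bound, the 4 vertices {0, 1, 2, 3} are pairwise adjacent, and any tree decomposition puts a clique entirely inside one bag — forcing width ≥ 3. Combining the bounds, tw(G) = 3.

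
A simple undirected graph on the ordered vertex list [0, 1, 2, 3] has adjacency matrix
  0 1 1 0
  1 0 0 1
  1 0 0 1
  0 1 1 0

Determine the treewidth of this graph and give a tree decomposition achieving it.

The largest bag has 3 vertices, giving width 2; this decomposition certifies tw(G) ≤ 2. The edges 1–0–2–3–1 form a cycle, so G is not a tree and its treewidth is at least 2. Hence tw(G) = 2 exactly.

Treewidth 2.
One optimal decomposition is:
Bags: B1 = {0, 1, 2}  B2 = {1, 2, 3}
Tree: B1–B2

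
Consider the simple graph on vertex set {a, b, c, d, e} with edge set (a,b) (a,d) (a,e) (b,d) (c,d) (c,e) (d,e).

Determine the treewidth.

A width-2 tree decomposition is:
Bags: B1 = {a, d, e}  B2 = {a, b, d}  B3 = {c, d, e}
Tree: B1–B2, B1–B3
Every bag has size at most 3, so the width is 3 − 1 = 2 and tw(G) ≤ 2. For the lower bound, the 3 vertices {c, d, e} are pairwise adjacent, and any tree decomposition puts a clique entirely inside one bag — forcing width ≥ 2. Combining the bounds, tw(G) = 2.

2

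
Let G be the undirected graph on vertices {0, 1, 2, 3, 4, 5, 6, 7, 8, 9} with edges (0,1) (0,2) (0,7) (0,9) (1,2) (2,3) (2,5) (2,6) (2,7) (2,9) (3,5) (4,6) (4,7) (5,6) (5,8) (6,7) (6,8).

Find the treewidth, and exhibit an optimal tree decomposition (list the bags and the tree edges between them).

Treewidth 2.
Bags: B1 = {2, 5, 6}  B2 = {2, 6, 7}  B3 = {4, 6, 7}  B4 = {0, 2, 7}  B5 = {0, 2, 9}  B6 = {2, 3, 5}  B7 = {0, 1, 2}  B8 = {5, 6, 8}
Tree: B1–B2, B2–B3, B2–B4, B4–B5, B1–B6, B5–B7, B1–B8

Every bag has size at most 3, so the width is 3 − 1 = 2 and tw(G) ≤ 2. On the other hand G contains the 3-clique {5, 6, 8}. A clique must lie in a single bag of any decomposition, so no decomposition can have width below 2. The upper and lower bounds meet at 2, so that is the treewidth.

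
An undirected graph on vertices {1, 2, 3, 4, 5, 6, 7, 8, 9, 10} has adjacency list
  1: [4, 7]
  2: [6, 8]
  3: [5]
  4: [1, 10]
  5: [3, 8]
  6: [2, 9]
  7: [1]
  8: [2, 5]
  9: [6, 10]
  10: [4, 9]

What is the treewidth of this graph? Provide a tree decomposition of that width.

The largest bag has 2 vertices, giving width 1; this decomposition certifies tw(G) ≤ 1. G has an edge, so its treewidth is at least 1. Therefore the treewidth is 1.

Treewidth 1.
One optimal decomposition is:
Bags: B1 = {1, 7}  B2 = {1, 4}  B3 = {4, 10}  B4 = {9, 10}  B5 = {6, 9}  B6 = {2, 6}  B7 = {2, 8}  B8 = {5, 8}  B9 = {3, 5}
Tree: B1–B2, B2–B3, B3–B4, B4–B5, B5–B6, B6–B7, B7–B8, B8–B9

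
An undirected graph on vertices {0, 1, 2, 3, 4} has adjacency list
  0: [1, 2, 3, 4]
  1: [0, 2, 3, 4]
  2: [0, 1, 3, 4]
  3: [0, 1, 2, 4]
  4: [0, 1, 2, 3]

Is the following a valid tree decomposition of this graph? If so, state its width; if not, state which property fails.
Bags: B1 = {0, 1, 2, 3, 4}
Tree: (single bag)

Vertex coverage: the bags together contain {0, 1, 2, 3, 4}, the full vertex set. Edge coverage: each edge of G has both endpoints in at least one bag. Running intersection: for every vertex, the bags containing it form a connected subtree. All three properties hold, so this is a valid tree decomposition of width max|bag| − 1 = 4, and hence tw(G) ≤ 4.

Yes; width 4.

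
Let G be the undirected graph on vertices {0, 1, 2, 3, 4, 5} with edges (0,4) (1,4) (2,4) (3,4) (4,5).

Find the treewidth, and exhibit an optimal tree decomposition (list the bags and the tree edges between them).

Treewidth 1.
One such decomposition:
Bags: B1 = {4, 5}  B2 = {3, 4}  B3 = {2, 4}  B4 = {0, 4}  B5 = {1, 4}
Tree: B1–B2, B2–B3, B1–B4, B4–B5

Each bag holds 2 vertices, so the decomposition has width 1, which upper-bounds the treewidth. Since G has at least one edge (e.g. 4–5), it is not an edgeless graph, so tw(G) ≥ 1. Hence tw(G) = 1 exactly.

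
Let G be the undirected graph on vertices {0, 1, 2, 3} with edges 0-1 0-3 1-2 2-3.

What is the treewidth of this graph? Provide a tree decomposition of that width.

Treewidth 2.
One optimal decomposition is:
Bags: B1 = {1, 2, 3}  B2 = {0, 1, 3}
Tree: B1–B2

The largest bag has 3 vertices, giving width 2; this decomposition certifies tw(G) ≤ 2. The edges 1–2–3–0–1 form a cycle, so G is not a tree and its treewidth is at least 2. Therefore the treewidth is 2.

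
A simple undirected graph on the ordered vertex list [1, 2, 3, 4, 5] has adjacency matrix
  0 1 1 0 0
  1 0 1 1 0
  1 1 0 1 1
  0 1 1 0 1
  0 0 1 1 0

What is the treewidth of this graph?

A width-2 tree decomposition is:
Bags: B1 = {1, 2, 3}  B2 = {2, 3, 4}  B3 = {3, 4, 5}
Tree: B1–B2, B2–B3
Every bag has size at most 3, so the width is 3 − 1 = 2 and tw(G) ≤ 2. For the lower bound, the 3 vertices {1, 2, 3} are pairwise adjacent, and any tree decomposition puts a clique entirely inside one bag — forcing width ≥ 2. Combining the bounds, tw(G) = 2.

2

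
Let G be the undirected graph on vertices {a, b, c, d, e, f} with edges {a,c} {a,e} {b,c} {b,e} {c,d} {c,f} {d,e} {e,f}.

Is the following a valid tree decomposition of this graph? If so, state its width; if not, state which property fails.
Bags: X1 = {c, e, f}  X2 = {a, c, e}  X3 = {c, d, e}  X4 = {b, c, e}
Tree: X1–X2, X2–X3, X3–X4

Every vertex of G appears in some bag (union = {a, b, c, d, e, f}); every edge is covered by a bag; and for each vertex v the set of bags containing v is connected in the bag tree. The decomposition is therefore valid. The largest bag has 3 vertices, so the width is 2.

Yes; width 2.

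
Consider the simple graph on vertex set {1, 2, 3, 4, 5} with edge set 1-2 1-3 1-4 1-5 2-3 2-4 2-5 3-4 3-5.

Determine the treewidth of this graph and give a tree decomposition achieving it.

Each bag holds 4 vertices, so the decomposition has width 3, which upper-bounds the treewidth. Conversely, {1, 2, 3, 4} is a clique of size 4, and the vertices of any clique must share a bag in every tree decomposition; so some bag has ≥ 4 vertices and tw(G) ≥ 3. Combining the bounds, tw(G) = 3.

Treewidth 3.
Bags: B1 = {1, 2, 3, 4}  B2 = {1, 2, 3, 5}
Tree: B1–B2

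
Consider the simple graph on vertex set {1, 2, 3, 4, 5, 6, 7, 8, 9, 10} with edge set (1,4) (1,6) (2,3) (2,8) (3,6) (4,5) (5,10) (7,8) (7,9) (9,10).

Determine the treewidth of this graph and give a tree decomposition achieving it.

The largest bag has 3 vertices, giving width 2; this decomposition certifies tw(G) ≤ 2. For the lower bound, G contains the cycle 3–6–1–4–5–10–9–7–8–2–3, so G is not a forest; only forests have treewidth ≤ 1, hence tw(G) ≥ 2. Therefore the treewidth is 2.

Treewidth 2.
One optimal decomposition is:
Bags: B1 = {1, 3, 6}  B2 = {1, 3, 4}  B3 = {3, 4, 5}  B4 = {3, 5, 10}  B5 = {3, 9, 10}  B6 = {3, 7, 9}  B7 = {3, 7, 8}  B8 = {2, 3, 8}
Tree: B1–B2, B2–B3, B3–B4, B4–B5, B5–B6, B6–B7, B7–B8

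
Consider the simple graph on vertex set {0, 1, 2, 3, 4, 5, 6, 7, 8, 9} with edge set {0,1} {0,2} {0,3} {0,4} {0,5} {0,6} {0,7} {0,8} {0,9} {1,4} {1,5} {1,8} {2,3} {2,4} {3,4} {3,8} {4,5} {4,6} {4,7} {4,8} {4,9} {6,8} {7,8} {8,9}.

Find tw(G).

3

A width-3 tree decomposition is:
Bags: B1 = {0, 1, 4, 8}  B2 = {0, 3, 4, 8}  B3 = {0, 4, 6, 8}  B4 = {0, 4, 8, 9}  B5 = {0, 2, 3, 4}  B6 = {0, 1, 4, 5}  B7 = {0, 4, 7, 8}
Tree: B1–B2, B2–B3, B2–B4, B2–B5, B1–B6, B4–B7
Each bag holds 4 vertices, so the decomposition has width 3, which upper-bounds the treewidth. On the other hand G contains the 4-clique {0, 1, 4, 8}. A clique must lie in a single bag of any decomposition, so no decomposition can have width below 3. Combining the bounds, tw(G) = 3.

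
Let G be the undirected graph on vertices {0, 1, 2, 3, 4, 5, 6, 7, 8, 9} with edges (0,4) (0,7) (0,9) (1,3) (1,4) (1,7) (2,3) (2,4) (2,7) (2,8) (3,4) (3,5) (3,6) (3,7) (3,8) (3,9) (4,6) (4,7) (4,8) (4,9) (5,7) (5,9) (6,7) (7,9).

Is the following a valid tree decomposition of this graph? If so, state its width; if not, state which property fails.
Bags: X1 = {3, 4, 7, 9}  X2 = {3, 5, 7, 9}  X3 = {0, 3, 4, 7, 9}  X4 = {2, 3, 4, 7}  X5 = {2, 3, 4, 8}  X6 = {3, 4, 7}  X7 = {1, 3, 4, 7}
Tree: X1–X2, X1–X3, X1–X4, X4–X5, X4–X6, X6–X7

A tree decomposition must satisfy three properties: every vertex lies in some bag; for every edge, both endpoints lie together in some bag; and for every vertex, the bags containing it form a connected subtree. Here vertex 6 appears in no bag, so the decomposition is invalid.

No — vertex 6 appears in no bag.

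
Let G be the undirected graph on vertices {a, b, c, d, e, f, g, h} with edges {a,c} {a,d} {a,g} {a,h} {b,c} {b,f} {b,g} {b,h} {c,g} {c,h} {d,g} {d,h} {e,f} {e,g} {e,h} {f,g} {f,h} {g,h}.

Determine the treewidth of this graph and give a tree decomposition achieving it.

Treewidth 3.
One such decomposition:
Bags: B1 = {a, c, g, h}  B2 = {b, c, g, h}  B3 = {b, f, g, h}  B4 = {e, f, g, h}  B5 = {a, d, g, h}
Tree: B1–B2, B2–B3, B3–B4, B1–B5

Every bag has size at most 4, so the width is 4 − 1 = 3 and tw(G) ≤ 3. On the other hand G contains the 4-clique {a, d, g, h}. A clique must lie in a single bag of any decomposition, so no decomposition can have width below 3. Hence tw(G) = 3 exactly.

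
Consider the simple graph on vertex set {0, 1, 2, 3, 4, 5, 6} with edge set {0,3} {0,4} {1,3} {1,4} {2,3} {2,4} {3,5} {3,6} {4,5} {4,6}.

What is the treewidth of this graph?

2

A width-2 tree decomposition is:
Bags: B1 = {1, 3, 4}  B2 = {3, 4, 5}  B3 = {2, 3, 4}  B4 = {0, 3, 4}  B5 = {3, 4, 6}
Tree: B1–B2, B2–B3, B3–B4, B4–B5
Every bag has size at most 3, so the width is 3 − 1 = 2 and tw(G) ≤ 2. Since 4–1–3–5–4 is a cycle in G, G is not acyclic. Forests are exactly the graphs of treewidth ≤ 1, so tw(G) ≥ 2. The upper and lower bounds meet at 2, so that is the treewidth.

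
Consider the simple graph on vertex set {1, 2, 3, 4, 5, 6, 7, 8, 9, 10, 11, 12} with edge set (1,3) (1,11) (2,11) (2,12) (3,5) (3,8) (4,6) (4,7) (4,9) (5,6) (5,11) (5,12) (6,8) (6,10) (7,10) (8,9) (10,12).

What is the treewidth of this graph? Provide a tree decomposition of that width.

Treewidth 3.
Bags: B1 = {1, 2, 3, 11}  B2 = {2, 3, 5, 11}  B3 = {2, 3, 5, 12}  B4 = {3, 5, 8, 12}  B5 = {5, 6, 8, 12}  B6 = {6, 8, 10, 12}  B7 = {6, 8, 9, 10}  B8 = {4, 6, 9, 10}  B9 = {4, 7, 9, 10}
Tree: B1–B2, B2–B3, B3–B4, B4–B5, B5–B6, B6–B7, B7–B8, B8–B9

The largest bag has 4 vertices, giving width 3; this decomposition certifies tw(G) ≤ 3. For the lower bound: the 4 vertex sets {1,2,11}, {3}, {5}, {6,8,10,12} are disjoint, each induces a connected subgraph, and every pair is joined by at least one edge of G. Contracting each set to a single vertex therefore yields K_{4} as a minor, and since treewidth is minor-monotone, tw(G) ≥ tw(K_{4}) = 3. Therefore the treewidth is 3.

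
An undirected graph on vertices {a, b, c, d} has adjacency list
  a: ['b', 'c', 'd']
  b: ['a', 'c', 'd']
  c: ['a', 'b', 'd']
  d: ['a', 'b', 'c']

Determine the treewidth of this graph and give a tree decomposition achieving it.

With just one bag of size 4, the width is 4 − 1 = 3, so tw(G) ≤ 3. On the other hand G contains the 4-clique {a, b, c, d}. A clique must lie in a single bag of any decomposition, so no decomposition can have width below 3. The upper and lower bounds meet at 3, so that is the treewidth.

Treewidth 3.
One optimal decomposition is:
Bags: B1 = {a, b, c, d}
Tree: (single bag)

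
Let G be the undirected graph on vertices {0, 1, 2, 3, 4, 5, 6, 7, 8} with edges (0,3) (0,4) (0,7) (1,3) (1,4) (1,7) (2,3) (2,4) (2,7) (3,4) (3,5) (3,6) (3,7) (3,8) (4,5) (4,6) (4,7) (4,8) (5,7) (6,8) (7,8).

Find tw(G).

A width-3 tree decomposition is:
Bags: B1 = {1, 3, 4, 7}  B2 = {2, 3, 4, 7}  B3 = {3, 4, 7, 8}  B4 = {0, 3, 4, 7}  B5 = {3, 4, 5, 7}  B6 = {3, 4, 6, 8}
Tree: B1–B2, B1–B3, B2–B4, B3–B5, B3–B6
The largest bag has 4 vertices, giving width 3; this decomposition certifies tw(G) ≤ 3. Conversely, {3, 4, 6, 8} is a clique of size 4, and the vertices of any clique must share a bag in every tree decomposition; so some bag has ≥ 4 vertices and tw(G) ≥ 3. Therefore the treewidth is 3.

3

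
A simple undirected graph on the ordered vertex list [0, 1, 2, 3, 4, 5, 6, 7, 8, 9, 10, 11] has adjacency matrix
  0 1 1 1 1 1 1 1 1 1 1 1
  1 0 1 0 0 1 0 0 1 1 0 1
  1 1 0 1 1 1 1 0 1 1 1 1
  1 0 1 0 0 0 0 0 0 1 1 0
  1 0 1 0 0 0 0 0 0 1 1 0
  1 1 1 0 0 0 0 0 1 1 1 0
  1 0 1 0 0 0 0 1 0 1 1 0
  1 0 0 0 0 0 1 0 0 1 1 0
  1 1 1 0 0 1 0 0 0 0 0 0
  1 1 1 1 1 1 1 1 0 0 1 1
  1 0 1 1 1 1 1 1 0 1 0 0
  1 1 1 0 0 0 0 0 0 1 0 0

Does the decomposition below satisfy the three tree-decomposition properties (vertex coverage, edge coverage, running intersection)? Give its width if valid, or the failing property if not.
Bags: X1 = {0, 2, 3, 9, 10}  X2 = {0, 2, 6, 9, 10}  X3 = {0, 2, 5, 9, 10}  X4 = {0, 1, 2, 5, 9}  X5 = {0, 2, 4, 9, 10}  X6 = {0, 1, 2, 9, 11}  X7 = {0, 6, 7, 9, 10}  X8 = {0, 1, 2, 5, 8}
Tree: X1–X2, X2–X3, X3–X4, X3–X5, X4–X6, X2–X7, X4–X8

Vertex coverage: the bags together contain {0, 1, 2, 3, 4, 5, 6, 7, 8, 9, 10, 11}, the full vertex set. Edge coverage: each edge of G has both endpoints in at least one bag. Running intersection: for every vertex, the bags containing it form a connected subtree. All three properties hold, so this is a valid tree decomposition of width max|bag| − 1 = 4, and hence tw(G) ≤ 4.

Yes; width 4.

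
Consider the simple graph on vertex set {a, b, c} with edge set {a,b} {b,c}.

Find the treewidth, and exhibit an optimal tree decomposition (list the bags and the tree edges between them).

Every bag has size at most 2, so the width is 2 − 1 = 1 and tw(G) ≤ 1. G has an edge, so its treewidth is at least 1. Combining the bounds, tw(G) = 1.

Treewidth 1.
One such decomposition:
Bags: B1 = {b, c}  B2 = {a, b}
Tree: B1–B2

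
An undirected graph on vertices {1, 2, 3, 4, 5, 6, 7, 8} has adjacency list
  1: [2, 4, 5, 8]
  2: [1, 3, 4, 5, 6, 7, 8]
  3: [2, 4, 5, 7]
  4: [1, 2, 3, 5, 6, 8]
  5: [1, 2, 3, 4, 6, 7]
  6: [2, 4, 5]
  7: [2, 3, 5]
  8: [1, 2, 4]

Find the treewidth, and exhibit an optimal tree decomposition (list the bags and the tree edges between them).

Treewidth 3.
One optimal decomposition is:
Bags: B1 = {1, 2, 4, 5}  B2 = {2, 3, 4, 5}  B3 = {1, 2, 4, 8}  B4 = {2, 4, 5, 6}  B5 = {2, 3, 5, 7}
Tree: B1–B2, B1–B3, B2–B4, B2–B5

The largest bag has 4 vertices, giving width 3; this decomposition certifies tw(G) ≤ 3. On the other hand G contains the 4-clique {1, 2, 4, 8}. A clique must lie in a single bag of any decomposition, so no decomposition can have width below 3. Hence tw(G) = 3 exactly.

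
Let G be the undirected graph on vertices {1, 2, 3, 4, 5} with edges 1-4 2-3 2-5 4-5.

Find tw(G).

A width-1 tree decomposition is:
Bags: B1 = {2, 3}  B2 = {2, 5}  B3 = {4, 5}  B4 = {1, 4}
Tree: B1–B2, B2–B3, B3–B4
The largest bag has 2 vertices, giving width 1; this decomposition certifies tw(G) ≤ 1. Since G has at least one edge (e.g. 3–2), it is not an edgeless graph, so tw(G) ≥ 1. Combining the bounds, tw(G) = 1.

1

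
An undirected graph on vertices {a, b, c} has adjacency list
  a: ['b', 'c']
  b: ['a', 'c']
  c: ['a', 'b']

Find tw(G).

A width-2 tree decomposition is:
Bags: B1 = {a, b, c}
Tree: (single bag)
With just one bag of size 3, the width is 3 − 1 = 2, so tw(G) ≤ 2. On the other hand G contains the 3-clique {a, b, c}. A clique must lie in a single bag of any decomposition, so no decomposition can have width below 2. Hence tw(G) = 2 exactly.

2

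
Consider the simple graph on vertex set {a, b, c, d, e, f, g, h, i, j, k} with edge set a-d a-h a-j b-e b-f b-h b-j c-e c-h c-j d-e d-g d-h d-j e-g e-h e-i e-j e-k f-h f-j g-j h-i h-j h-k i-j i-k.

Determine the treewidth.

3

A width-3 tree decomposition is:
Bags: B1 = {d, e, h, j}  B2 = {d, e, g, j}  B3 = {b, e, h, j}  B4 = {e, h, i, j}  B5 = {a, d, h, j}  B6 = {b, f, h, j}  B7 = {c, e, h, j}  B8 = {e, h, i, k}
Tree: B1–B2, B1–B3, B3–B4, B1–B5, B3–B6, B4–B7, B4–B8
The largest bag has 4 vertices, giving width 3; this decomposition certifies tw(G) ≤ 3. Conversely, {d, e, g, j} is a clique of size 4, and the vertices of any clique must share a bag in every tree decomposition; so some bag has ≥ 4 vertices and tw(G) ≥ 3. The upper and lower bounds meet at 3, so that is the treewidth.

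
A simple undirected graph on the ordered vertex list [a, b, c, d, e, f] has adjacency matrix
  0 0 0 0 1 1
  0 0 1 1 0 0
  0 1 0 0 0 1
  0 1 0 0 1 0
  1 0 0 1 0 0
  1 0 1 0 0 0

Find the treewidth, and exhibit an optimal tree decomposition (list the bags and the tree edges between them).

Each bag holds 3 vertices, so the decomposition has width 2, which upper-bounds the treewidth. Since d–e–a–f–c–b–d is a cycle in G, G is not acyclic. Forests are exactly the graphs of treewidth ≤ 1, so tw(G) ≥ 2. Hence tw(G) = 2 exactly.

Treewidth 2.
One optimal decomposition is:
Bags: B1 = {a, d, e}  B2 = {a, d, f}  B3 = {c, d, f}  B4 = {b, c, d}
Tree: B1–B2, B2–B3, B3–B4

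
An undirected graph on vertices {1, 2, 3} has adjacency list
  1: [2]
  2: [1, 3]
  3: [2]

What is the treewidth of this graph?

A width-1 tree decomposition is:
Bags: B1 = {1, 2}  B2 = {2, 3}
Tree: B1–B2
Each bag holds 2 vertices, so the decomposition has width 1, which upper-bounds the treewidth. G has an edge, so its treewidth is at least 1. Combining the bounds, tw(G) = 1.

1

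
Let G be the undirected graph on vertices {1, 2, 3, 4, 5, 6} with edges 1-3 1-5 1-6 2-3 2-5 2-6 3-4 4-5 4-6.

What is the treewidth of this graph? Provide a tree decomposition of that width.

Every bag has size at most 4, so the width is 4 − 1 = 3 and tw(G) ≤ 3. For the lower bound: the 4 vertex sets {1,5}, {4,6}, {2}, {3} are disjoint, each induces a connected subgraph, and every pair is joined by at least one edge of G. Contracting each set to a single vertex therefore yields K_{4} as a minor, and since treewidth is minor-monotone, tw(G) ≥ tw(K_{4}) = 3. Combining the bounds, tw(G) = 3.

Treewidth 3.
One such decomposition:
Bags: B1 = {1, 2, 4, 5}  B2 = {1, 2, 4, 6}  B3 = {1, 2, 3, 4}
Tree: B1–B2, B2–B3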